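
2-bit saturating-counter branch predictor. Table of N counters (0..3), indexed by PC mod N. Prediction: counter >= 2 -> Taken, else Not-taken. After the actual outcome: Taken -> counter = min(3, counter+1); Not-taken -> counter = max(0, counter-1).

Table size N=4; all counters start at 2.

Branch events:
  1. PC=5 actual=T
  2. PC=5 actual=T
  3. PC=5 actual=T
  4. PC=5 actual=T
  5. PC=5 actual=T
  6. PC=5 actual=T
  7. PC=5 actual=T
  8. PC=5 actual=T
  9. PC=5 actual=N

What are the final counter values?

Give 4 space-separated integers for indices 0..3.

Ev 1: PC=5 idx=1 pred=T actual=T -> ctr[1]=3
Ev 2: PC=5 idx=1 pred=T actual=T -> ctr[1]=3
Ev 3: PC=5 idx=1 pred=T actual=T -> ctr[1]=3
Ev 4: PC=5 idx=1 pred=T actual=T -> ctr[1]=3
Ev 5: PC=5 idx=1 pred=T actual=T -> ctr[1]=3
Ev 6: PC=5 idx=1 pred=T actual=T -> ctr[1]=3
Ev 7: PC=5 idx=1 pred=T actual=T -> ctr[1]=3
Ev 8: PC=5 idx=1 pred=T actual=T -> ctr[1]=3
Ev 9: PC=5 idx=1 pred=T actual=N -> ctr[1]=2

Answer: 2 2 2 2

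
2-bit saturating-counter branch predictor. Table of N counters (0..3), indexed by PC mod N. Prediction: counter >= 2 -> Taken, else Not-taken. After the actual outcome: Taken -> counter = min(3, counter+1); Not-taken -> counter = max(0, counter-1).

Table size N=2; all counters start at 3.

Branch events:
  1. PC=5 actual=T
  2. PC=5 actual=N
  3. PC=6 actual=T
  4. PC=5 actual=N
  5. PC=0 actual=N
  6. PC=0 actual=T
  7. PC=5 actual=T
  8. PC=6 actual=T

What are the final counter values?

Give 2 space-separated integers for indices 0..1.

Answer: 3 2

Derivation:
Ev 1: PC=5 idx=1 pred=T actual=T -> ctr[1]=3
Ev 2: PC=5 idx=1 pred=T actual=N -> ctr[1]=2
Ev 3: PC=6 idx=0 pred=T actual=T -> ctr[0]=3
Ev 4: PC=5 idx=1 pred=T actual=N -> ctr[1]=1
Ev 5: PC=0 idx=0 pred=T actual=N -> ctr[0]=2
Ev 6: PC=0 idx=0 pred=T actual=T -> ctr[0]=3
Ev 7: PC=5 idx=1 pred=N actual=T -> ctr[1]=2
Ev 8: PC=6 idx=0 pred=T actual=T -> ctr[0]=3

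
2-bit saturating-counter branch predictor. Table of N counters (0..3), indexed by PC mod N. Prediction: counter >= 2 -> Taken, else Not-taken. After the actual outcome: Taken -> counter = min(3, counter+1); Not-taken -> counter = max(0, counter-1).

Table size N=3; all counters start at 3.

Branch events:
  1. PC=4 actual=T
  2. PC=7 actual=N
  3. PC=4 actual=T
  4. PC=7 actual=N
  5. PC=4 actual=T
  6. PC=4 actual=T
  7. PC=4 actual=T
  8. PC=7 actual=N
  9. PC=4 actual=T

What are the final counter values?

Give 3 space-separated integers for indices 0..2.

Answer: 3 3 3

Derivation:
Ev 1: PC=4 idx=1 pred=T actual=T -> ctr[1]=3
Ev 2: PC=7 idx=1 pred=T actual=N -> ctr[1]=2
Ev 3: PC=4 idx=1 pred=T actual=T -> ctr[1]=3
Ev 4: PC=7 idx=1 pred=T actual=N -> ctr[1]=2
Ev 5: PC=4 idx=1 pred=T actual=T -> ctr[1]=3
Ev 6: PC=4 idx=1 pred=T actual=T -> ctr[1]=3
Ev 7: PC=4 idx=1 pred=T actual=T -> ctr[1]=3
Ev 8: PC=7 idx=1 pred=T actual=N -> ctr[1]=2
Ev 9: PC=4 idx=1 pred=T actual=T -> ctr[1]=3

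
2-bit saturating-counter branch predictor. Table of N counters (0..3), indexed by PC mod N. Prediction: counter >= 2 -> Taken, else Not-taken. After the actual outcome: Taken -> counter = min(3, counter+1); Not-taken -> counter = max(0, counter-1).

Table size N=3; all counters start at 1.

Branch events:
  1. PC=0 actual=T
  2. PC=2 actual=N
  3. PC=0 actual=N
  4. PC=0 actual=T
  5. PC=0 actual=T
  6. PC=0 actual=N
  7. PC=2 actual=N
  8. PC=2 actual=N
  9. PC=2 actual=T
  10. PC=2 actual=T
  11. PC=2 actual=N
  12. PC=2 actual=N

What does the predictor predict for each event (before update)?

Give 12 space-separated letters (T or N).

Ev 1: PC=0 idx=0 pred=N actual=T -> ctr[0]=2
Ev 2: PC=2 idx=2 pred=N actual=N -> ctr[2]=0
Ev 3: PC=0 idx=0 pred=T actual=N -> ctr[0]=1
Ev 4: PC=0 idx=0 pred=N actual=T -> ctr[0]=2
Ev 5: PC=0 idx=0 pred=T actual=T -> ctr[0]=3
Ev 6: PC=0 idx=0 pred=T actual=N -> ctr[0]=2
Ev 7: PC=2 idx=2 pred=N actual=N -> ctr[2]=0
Ev 8: PC=2 idx=2 pred=N actual=N -> ctr[2]=0
Ev 9: PC=2 idx=2 pred=N actual=T -> ctr[2]=1
Ev 10: PC=2 idx=2 pred=N actual=T -> ctr[2]=2
Ev 11: PC=2 idx=2 pred=T actual=N -> ctr[2]=1
Ev 12: PC=2 idx=2 pred=N actual=N -> ctr[2]=0

Answer: N N T N T T N N N N T N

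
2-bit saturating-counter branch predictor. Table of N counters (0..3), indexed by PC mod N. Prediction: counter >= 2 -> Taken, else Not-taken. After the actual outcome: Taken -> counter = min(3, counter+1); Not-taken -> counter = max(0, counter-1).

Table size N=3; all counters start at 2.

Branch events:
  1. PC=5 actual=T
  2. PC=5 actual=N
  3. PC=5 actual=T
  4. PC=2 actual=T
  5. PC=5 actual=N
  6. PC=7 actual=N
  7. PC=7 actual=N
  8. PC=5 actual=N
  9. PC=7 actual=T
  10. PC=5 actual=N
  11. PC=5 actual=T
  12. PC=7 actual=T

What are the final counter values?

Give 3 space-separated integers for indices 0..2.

Answer: 2 2 1

Derivation:
Ev 1: PC=5 idx=2 pred=T actual=T -> ctr[2]=3
Ev 2: PC=5 idx=2 pred=T actual=N -> ctr[2]=2
Ev 3: PC=5 idx=2 pred=T actual=T -> ctr[2]=3
Ev 4: PC=2 idx=2 pred=T actual=T -> ctr[2]=3
Ev 5: PC=5 idx=2 pred=T actual=N -> ctr[2]=2
Ev 6: PC=7 idx=1 pred=T actual=N -> ctr[1]=1
Ev 7: PC=7 idx=1 pred=N actual=N -> ctr[1]=0
Ev 8: PC=5 idx=2 pred=T actual=N -> ctr[2]=1
Ev 9: PC=7 idx=1 pred=N actual=T -> ctr[1]=1
Ev 10: PC=5 idx=2 pred=N actual=N -> ctr[2]=0
Ev 11: PC=5 idx=2 pred=N actual=T -> ctr[2]=1
Ev 12: PC=7 idx=1 pred=N actual=T -> ctr[1]=2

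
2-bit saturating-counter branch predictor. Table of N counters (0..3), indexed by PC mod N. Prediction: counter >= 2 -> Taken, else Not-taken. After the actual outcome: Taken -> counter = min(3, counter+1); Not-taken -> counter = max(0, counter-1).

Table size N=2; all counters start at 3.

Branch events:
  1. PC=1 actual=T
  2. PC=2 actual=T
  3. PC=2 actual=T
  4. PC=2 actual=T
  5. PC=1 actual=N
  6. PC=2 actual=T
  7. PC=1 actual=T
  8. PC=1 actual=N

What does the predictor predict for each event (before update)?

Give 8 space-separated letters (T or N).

Ev 1: PC=1 idx=1 pred=T actual=T -> ctr[1]=3
Ev 2: PC=2 idx=0 pred=T actual=T -> ctr[0]=3
Ev 3: PC=2 idx=0 pred=T actual=T -> ctr[0]=3
Ev 4: PC=2 idx=0 pred=T actual=T -> ctr[0]=3
Ev 5: PC=1 idx=1 pred=T actual=N -> ctr[1]=2
Ev 6: PC=2 idx=0 pred=T actual=T -> ctr[0]=3
Ev 7: PC=1 idx=1 pred=T actual=T -> ctr[1]=3
Ev 8: PC=1 idx=1 pred=T actual=N -> ctr[1]=2

Answer: T T T T T T T T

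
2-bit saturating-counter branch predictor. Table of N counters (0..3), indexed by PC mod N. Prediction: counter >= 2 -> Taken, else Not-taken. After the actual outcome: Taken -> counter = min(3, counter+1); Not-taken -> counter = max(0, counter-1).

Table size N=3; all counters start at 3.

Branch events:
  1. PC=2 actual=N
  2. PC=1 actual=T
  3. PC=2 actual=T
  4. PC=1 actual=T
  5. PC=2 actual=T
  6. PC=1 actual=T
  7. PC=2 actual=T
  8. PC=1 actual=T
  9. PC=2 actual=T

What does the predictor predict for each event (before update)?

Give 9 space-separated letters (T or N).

Answer: T T T T T T T T T

Derivation:
Ev 1: PC=2 idx=2 pred=T actual=N -> ctr[2]=2
Ev 2: PC=1 idx=1 pred=T actual=T -> ctr[1]=3
Ev 3: PC=2 idx=2 pred=T actual=T -> ctr[2]=3
Ev 4: PC=1 idx=1 pred=T actual=T -> ctr[1]=3
Ev 5: PC=2 idx=2 pred=T actual=T -> ctr[2]=3
Ev 6: PC=1 idx=1 pred=T actual=T -> ctr[1]=3
Ev 7: PC=2 idx=2 pred=T actual=T -> ctr[2]=3
Ev 8: PC=1 idx=1 pred=T actual=T -> ctr[1]=3
Ev 9: PC=2 idx=2 pred=T actual=T -> ctr[2]=3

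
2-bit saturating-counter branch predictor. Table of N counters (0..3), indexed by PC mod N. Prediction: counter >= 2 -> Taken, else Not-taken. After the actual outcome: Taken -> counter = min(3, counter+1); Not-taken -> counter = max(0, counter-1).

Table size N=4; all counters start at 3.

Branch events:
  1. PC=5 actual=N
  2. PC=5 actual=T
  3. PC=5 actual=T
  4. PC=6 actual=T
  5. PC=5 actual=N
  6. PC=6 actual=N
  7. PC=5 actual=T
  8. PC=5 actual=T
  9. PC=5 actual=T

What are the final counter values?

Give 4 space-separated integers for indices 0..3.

Answer: 3 3 2 3

Derivation:
Ev 1: PC=5 idx=1 pred=T actual=N -> ctr[1]=2
Ev 2: PC=5 idx=1 pred=T actual=T -> ctr[1]=3
Ev 3: PC=5 idx=1 pred=T actual=T -> ctr[1]=3
Ev 4: PC=6 idx=2 pred=T actual=T -> ctr[2]=3
Ev 5: PC=5 idx=1 pred=T actual=N -> ctr[1]=2
Ev 6: PC=6 idx=2 pred=T actual=N -> ctr[2]=2
Ev 7: PC=5 idx=1 pred=T actual=T -> ctr[1]=3
Ev 8: PC=5 idx=1 pred=T actual=T -> ctr[1]=3
Ev 9: PC=5 idx=1 pred=T actual=T -> ctr[1]=3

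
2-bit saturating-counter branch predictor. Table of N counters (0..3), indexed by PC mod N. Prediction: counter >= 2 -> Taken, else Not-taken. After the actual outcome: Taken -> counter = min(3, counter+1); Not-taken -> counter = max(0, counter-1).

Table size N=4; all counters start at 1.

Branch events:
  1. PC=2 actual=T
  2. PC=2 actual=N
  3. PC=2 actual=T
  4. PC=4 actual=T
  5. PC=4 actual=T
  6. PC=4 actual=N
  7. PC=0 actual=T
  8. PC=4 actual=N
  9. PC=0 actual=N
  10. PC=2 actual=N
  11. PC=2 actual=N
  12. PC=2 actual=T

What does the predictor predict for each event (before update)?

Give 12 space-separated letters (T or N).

Ev 1: PC=2 idx=2 pred=N actual=T -> ctr[2]=2
Ev 2: PC=2 idx=2 pred=T actual=N -> ctr[2]=1
Ev 3: PC=2 idx=2 pred=N actual=T -> ctr[2]=2
Ev 4: PC=4 idx=0 pred=N actual=T -> ctr[0]=2
Ev 5: PC=4 idx=0 pred=T actual=T -> ctr[0]=3
Ev 6: PC=4 idx=0 pred=T actual=N -> ctr[0]=2
Ev 7: PC=0 idx=0 pred=T actual=T -> ctr[0]=3
Ev 8: PC=4 idx=0 pred=T actual=N -> ctr[0]=2
Ev 9: PC=0 idx=0 pred=T actual=N -> ctr[0]=1
Ev 10: PC=2 idx=2 pred=T actual=N -> ctr[2]=1
Ev 11: PC=2 idx=2 pred=N actual=N -> ctr[2]=0
Ev 12: PC=2 idx=2 pred=N actual=T -> ctr[2]=1

Answer: N T N N T T T T T T N N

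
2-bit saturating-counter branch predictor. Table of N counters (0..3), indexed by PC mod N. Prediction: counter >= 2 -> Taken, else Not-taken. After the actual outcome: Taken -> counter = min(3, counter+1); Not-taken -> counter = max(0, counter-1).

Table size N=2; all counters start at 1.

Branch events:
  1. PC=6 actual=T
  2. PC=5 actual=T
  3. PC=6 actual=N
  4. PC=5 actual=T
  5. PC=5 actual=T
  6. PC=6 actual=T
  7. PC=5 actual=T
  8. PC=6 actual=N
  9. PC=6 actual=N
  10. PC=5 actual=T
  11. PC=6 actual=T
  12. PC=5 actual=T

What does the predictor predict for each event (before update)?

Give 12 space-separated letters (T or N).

Ev 1: PC=6 idx=0 pred=N actual=T -> ctr[0]=2
Ev 2: PC=5 idx=1 pred=N actual=T -> ctr[1]=2
Ev 3: PC=6 idx=0 pred=T actual=N -> ctr[0]=1
Ev 4: PC=5 idx=1 pred=T actual=T -> ctr[1]=3
Ev 5: PC=5 idx=1 pred=T actual=T -> ctr[1]=3
Ev 6: PC=6 idx=0 pred=N actual=T -> ctr[0]=2
Ev 7: PC=5 idx=1 pred=T actual=T -> ctr[1]=3
Ev 8: PC=6 idx=0 pred=T actual=N -> ctr[0]=1
Ev 9: PC=6 idx=0 pred=N actual=N -> ctr[0]=0
Ev 10: PC=5 idx=1 pred=T actual=T -> ctr[1]=3
Ev 11: PC=6 idx=0 pred=N actual=T -> ctr[0]=1
Ev 12: PC=5 idx=1 pred=T actual=T -> ctr[1]=3

Answer: N N T T T N T T N T N T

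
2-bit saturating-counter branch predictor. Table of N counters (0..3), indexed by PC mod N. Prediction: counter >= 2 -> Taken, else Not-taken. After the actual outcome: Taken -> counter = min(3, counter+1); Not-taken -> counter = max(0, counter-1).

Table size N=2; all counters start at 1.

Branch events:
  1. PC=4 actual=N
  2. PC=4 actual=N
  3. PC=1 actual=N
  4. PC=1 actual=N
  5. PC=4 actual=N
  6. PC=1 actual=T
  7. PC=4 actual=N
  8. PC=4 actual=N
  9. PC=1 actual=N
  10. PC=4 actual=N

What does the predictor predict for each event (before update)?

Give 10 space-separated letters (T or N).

Answer: N N N N N N N N N N

Derivation:
Ev 1: PC=4 idx=0 pred=N actual=N -> ctr[0]=0
Ev 2: PC=4 idx=0 pred=N actual=N -> ctr[0]=0
Ev 3: PC=1 idx=1 pred=N actual=N -> ctr[1]=0
Ev 4: PC=1 idx=1 pred=N actual=N -> ctr[1]=0
Ev 5: PC=4 idx=0 pred=N actual=N -> ctr[0]=0
Ev 6: PC=1 idx=1 pred=N actual=T -> ctr[1]=1
Ev 7: PC=4 idx=0 pred=N actual=N -> ctr[0]=0
Ev 8: PC=4 idx=0 pred=N actual=N -> ctr[0]=0
Ev 9: PC=1 idx=1 pred=N actual=N -> ctr[1]=0
Ev 10: PC=4 idx=0 pred=N actual=N -> ctr[0]=0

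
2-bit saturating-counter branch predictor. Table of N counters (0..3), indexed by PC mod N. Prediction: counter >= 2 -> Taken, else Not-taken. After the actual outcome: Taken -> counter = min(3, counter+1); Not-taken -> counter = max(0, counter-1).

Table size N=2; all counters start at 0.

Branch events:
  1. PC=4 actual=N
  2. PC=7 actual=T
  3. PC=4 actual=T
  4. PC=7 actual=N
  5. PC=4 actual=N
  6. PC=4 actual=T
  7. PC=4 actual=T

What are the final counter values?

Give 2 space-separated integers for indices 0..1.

Answer: 2 0

Derivation:
Ev 1: PC=4 idx=0 pred=N actual=N -> ctr[0]=0
Ev 2: PC=7 idx=1 pred=N actual=T -> ctr[1]=1
Ev 3: PC=4 idx=0 pred=N actual=T -> ctr[0]=1
Ev 4: PC=7 idx=1 pred=N actual=N -> ctr[1]=0
Ev 5: PC=4 idx=0 pred=N actual=N -> ctr[0]=0
Ev 6: PC=4 idx=0 pred=N actual=T -> ctr[0]=1
Ev 7: PC=4 idx=0 pred=N actual=T -> ctr[0]=2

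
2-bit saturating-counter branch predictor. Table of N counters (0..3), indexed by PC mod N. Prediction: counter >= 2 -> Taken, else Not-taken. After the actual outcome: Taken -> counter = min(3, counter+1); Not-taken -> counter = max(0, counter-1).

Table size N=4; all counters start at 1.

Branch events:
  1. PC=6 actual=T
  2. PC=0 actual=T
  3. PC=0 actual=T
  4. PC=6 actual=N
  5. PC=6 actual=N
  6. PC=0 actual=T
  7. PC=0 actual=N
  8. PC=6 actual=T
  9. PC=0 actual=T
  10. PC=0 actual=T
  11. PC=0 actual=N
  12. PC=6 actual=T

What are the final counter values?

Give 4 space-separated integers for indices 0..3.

Ev 1: PC=6 idx=2 pred=N actual=T -> ctr[2]=2
Ev 2: PC=0 idx=0 pred=N actual=T -> ctr[0]=2
Ev 3: PC=0 idx=0 pred=T actual=T -> ctr[0]=3
Ev 4: PC=6 idx=2 pred=T actual=N -> ctr[2]=1
Ev 5: PC=6 idx=2 pred=N actual=N -> ctr[2]=0
Ev 6: PC=0 idx=0 pred=T actual=T -> ctr[0]=3
Ev 7: PC=0 idx=0 pred=T actual=N -> ctr[0]=2
Ev 8: PC=6 idx=2 pred=N actual=T -> ctr[2]=1
Ev 9: PC=0 idx=0 pred=T actual=T -> ctr[0]=3
Ev 10: PC=0 idx=0 pred=T actual=T -> ctr[0]=3
Ev 11: PC=0 idx=0 pred=T actual=N -> ctr[0]=2
Ev 12: PC=6 idx=2 pred=N actual=T -> ctr[2]=2

Answer: 2 1 2 1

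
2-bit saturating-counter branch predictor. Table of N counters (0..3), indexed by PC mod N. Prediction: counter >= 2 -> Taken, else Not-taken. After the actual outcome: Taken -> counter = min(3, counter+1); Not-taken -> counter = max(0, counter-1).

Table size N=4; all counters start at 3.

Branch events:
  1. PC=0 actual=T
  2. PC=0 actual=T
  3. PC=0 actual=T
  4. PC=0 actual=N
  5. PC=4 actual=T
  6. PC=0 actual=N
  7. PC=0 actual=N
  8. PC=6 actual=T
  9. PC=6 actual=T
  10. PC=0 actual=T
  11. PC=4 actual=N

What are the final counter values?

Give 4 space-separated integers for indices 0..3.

Answer: 1 3 3 3

Derivation:
Ev 1: PC=0 idx=0 pred=T actual=T -> ctr[0]=3
Ev 2: PC=0 idx=0 pred=T actual=T -> ctr[0]=3
Ev 3: PC=0 idx=0 pred=T actual=T -> ctr[0]=3
Ev 4: PC=0 idx=0 pred=T actual=N -> ctr[0]=2
Ev 5: PC=4 idx=0 pred=T actual=T -> ctr[0]=3
Ev 6: PC=0 idx=0 pred=T actual=N -> ctr[0]=2
Ev 7: PC=0 idx=0 pred=T actual=N -> ctr[0]=1
Ev 8: PC=6 idx=2 pred=T actual=T -> ctr[2]=3
Ev 9: PC=6 idx=2 pred=T actual=T -> ctr[2]=3
Ev 10: PC=0 idx=0 pred=N actual=T -> ctr[0]=2
Ev 11: PC=4 idx=0 pred=T actual=N -> ctr[0]=1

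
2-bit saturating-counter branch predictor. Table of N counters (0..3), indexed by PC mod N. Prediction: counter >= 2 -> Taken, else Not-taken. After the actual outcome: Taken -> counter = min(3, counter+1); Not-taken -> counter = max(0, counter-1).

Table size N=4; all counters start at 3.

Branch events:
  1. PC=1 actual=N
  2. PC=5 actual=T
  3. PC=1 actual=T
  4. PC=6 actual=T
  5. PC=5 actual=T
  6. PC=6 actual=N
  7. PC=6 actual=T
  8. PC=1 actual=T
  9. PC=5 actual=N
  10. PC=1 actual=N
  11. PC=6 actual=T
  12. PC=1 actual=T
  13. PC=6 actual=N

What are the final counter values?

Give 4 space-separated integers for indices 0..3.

Answer: 3 2 2 3

Derivation:
Ev 1: PC=1 idx=1 pred=T actual=N -> ctr[1]=2
Ev 2: PC=5 idx=1 pred=T actual=T -> ctr[1]=3
Ev 3: PC=1 idx=1 pred=T actual=T -> ctr[1]=3
Ev 4: PC=6 idx=2 pred=T actual=T -> ctr[2]=3
Ev 5: PC=5 idx=1 pred=T actual=T -> ctr[1]=3
Ev 6: PC=6 idx=2 pred=T actual=N -> ctr[2]=2
Ev 7: PC=6 idx=2 pred=T actual=T -> ctr[2]=3
Ev 8: PC=1 idx=1 pred=T actual=T -> ctr[1]=3
Ev 9: PC=5 idx=1 pred=T actual=N -> ctr[1]=2
Ev 10: PC=1 idx=1 pred=T actual=N -> ctr[1]=1
Ev 11: PC=6 idx=2 pred=T actual=T -> ctr[2]=3
Ev 12: PC=1 idx=1 pred=N actual=T -> ctr[1]=2
Ev 13: PC=6 idx=2 pred=T actual=N -> ctr[2]=2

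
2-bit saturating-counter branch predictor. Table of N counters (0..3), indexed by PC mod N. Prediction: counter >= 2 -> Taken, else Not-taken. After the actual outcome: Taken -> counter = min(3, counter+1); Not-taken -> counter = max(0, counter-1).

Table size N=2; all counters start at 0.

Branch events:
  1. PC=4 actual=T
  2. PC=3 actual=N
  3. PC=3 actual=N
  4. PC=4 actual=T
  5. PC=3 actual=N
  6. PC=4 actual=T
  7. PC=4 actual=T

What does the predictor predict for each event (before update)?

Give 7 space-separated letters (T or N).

Ev 1: PC=4 idx=0 pred=N actual=T -> ctr[0]=1
Ev 2: PC=3 idx=1 pred=N actual=N -> ctr[1]=0
Ev 3: PC=3 idx=1 pred=N actual=N -> ctr[1]=0
Ev 4: PC=4 idx=0 pred=N actual=T -> ctr[0]=2
Ev 5: PC=3 idx=1 pred=N actual=N -> ctr[1]=0
Ev 6: PC=4 idx=0 pred=T actual=T -> ctr[0]=3
Ev 7: PC=4 idx=0 pred=T actual=T -> ctr[0]=3

Answer: N N N N N T T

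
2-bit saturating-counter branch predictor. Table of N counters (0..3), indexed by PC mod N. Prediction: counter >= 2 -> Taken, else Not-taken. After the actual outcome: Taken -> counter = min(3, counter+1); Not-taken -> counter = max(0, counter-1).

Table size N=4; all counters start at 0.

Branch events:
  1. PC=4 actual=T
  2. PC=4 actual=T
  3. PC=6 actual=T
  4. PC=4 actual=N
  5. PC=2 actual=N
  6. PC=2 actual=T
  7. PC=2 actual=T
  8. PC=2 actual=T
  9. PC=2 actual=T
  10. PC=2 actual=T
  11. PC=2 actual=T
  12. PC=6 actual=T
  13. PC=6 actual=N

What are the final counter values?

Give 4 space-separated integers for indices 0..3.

Answer: 1 0 2 0

Derivation:
Ev 1: PC=4 idx=0 pred=N actual=T -> ctr[0]=1
Ev 2: PC=4 idx=0 pred=N actual=T -> ctr[0]=2
Ev 3: PC=6 idx=2 pred=N actual=T -> ctr[2]=1
Ev 4: PC=4 idx=0 pred=T actual=N -> ctr[0]=1
Ev 5: PC=2 idx=2 pred=N actual=N -> ctr[2]=0
Ev 6: PC=2 idx=2 pred=N actual=T -> ctr[2]=1
Ev 7: PC=2 idx=2 pred=N actual=T -> ctr[2]=2
Ev 8: PC=2 idx=2 pred=T actual=T -> ctr[2]=3
Ev 9: PC=2 idx=2 pred=T actual=T -> ctr[2]=3
Ev 10: PC=2 idx=2 pred=T actual=T -> ctr[2]=3
Ev 11: PC=2 idx=2 pred=T actual=T -> ctr[2]=3
Ev 12: PC=6 idx=2 pred=T actual=T -> ctr[2]=3
Ev 13: PC=6 idx=2 pred=T actual=N -> ctr[2]=2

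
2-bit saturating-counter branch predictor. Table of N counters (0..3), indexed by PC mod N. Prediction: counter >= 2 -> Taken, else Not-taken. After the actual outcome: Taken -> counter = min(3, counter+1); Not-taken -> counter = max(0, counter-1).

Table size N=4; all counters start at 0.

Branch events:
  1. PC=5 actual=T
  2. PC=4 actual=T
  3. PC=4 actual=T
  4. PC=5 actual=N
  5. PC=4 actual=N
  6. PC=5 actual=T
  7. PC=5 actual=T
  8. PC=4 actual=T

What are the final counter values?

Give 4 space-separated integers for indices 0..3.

Ev 1: PC=5 idx=1 pred=N actual=T -> ctr[1]=1
Ev 2: PC=4 idx=0 pred=N actual=T -> ctr[0]=1
Ev 3: PC=4 idx=0 pred=N actual=T -> ctr[0]=2
Ev 4: PC=5 idx=1 pred=N actual=N -> ctr[1]=0
Ev 5: PC=4 idx=0 pred=T actual=N -> ctr[0]=1
Ev 6: PC=5 idx=1 pred=N actual=T -> ctr[1]=1
Ev 7: PC=5 idx=1 pred=N actual=T -> ctr[1]=2
Ev 8: PC=4 idx=0 pred=N actual=T -> ctr[0]=2

Answer: 2 2 0 0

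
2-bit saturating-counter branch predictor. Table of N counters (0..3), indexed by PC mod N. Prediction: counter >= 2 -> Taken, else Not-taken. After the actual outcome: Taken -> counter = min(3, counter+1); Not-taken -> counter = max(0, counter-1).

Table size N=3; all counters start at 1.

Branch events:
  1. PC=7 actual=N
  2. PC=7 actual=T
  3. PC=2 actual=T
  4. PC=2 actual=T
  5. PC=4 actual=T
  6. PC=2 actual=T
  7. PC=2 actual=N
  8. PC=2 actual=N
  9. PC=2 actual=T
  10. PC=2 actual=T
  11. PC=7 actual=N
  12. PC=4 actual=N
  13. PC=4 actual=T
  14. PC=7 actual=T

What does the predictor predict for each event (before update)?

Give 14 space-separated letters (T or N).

Ev 1: PC=7 idx=1 pred=N actual=N -> ctr[1]=0
Ev 2: PC=7 idx=1 pred=N actual=T -> ctr[1]=1
Ev 3: PC=2 idx=2 pred=N actual=T -> ctr[2]=2
Ev 4: PC=2 idx=2 pred=T actual=T -> ctr[2]=3
Ev 5: PC=4 idx=1 pred=N actual=T -> ctr[1]=2
Ev 6: PC=2 idx=2 pred=T actual=T -> ctr[2]=3
Ev 7: PC=2 idx=2 pred=T actual=N -> ctr[2]=2
Ev 8: PC=2 idx=2 pred=T actual=N -> ctr[2]=1
Ev 9: PC=2 idx=2 pred=N actual=T -> ctr[2]=2
Ev 10: PC=2 idx=2 pred=T actual=T -> ctr[2]=3
Ev 11: PC=7 idx=1 pred=T actual=N -> ctr[1]=1
Ev 12: PC=4 idx=1 pred=N actual=N -> ctr[1]=0
Ev 13: PC=4 idx=1 pred=N actual=T -> ctr[1]=1
Ev 14: PC=7 idx=1 pred=N actual=T -> ctr[1]=2

Answer: N N N T N T T T N T T N N N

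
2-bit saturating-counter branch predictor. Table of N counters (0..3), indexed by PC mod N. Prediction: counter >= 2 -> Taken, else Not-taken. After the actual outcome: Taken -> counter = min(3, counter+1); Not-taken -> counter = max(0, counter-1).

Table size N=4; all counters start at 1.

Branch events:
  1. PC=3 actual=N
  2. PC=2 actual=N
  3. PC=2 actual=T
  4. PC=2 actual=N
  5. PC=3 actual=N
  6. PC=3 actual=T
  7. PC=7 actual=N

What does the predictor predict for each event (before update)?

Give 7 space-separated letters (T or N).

Answer: N N N N N N N

Derivation:
Ev 1: PC=3 idx=3 pred=N actual=N -> ctr[3]=0
Ev 2: PC=2 idx=2 pred=N actual=N -> ctr[2]=0
Ev 3: PC=2 idx=2 pred=N actual=T -> ctr[2]=1
Ev 4: PC=2 idx=2 pred=N actual=N -> ctr[2]=0
Ev 5: PC=3 idx=3 pred=N actual=N -> ctr[3]=0
Ev 6: PC=3 idx=3 pred=N actual=T -> ctr[3]=1
Ev 7: PC=7 idx=3 pred=N actual=N -> ctr[3]=0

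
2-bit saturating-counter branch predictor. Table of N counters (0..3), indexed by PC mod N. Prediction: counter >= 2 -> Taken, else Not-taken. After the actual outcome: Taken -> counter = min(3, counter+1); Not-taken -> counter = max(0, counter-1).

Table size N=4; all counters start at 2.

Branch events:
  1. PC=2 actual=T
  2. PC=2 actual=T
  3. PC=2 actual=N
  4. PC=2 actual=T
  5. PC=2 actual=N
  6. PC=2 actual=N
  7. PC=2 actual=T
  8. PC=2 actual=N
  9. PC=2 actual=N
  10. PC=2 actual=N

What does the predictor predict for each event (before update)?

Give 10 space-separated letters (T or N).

Ev 1: PC=2 idx=2 pred=T actual=T -> ctr[2]=3
Ev 2: PC=2 idx=2 pred=T actual=T -> ctr[2]=3
Ev 3: PC=2 idx=2 pred=T actual=N -> ctr[2]=2
Ev 4: PC=2 idx=2 pred=T actual=T -> ctr[2]=3
Ev 5: PC=2 idx=2 pred=T actual=N -> ctr[2]=2
Ev 6: PC=2 idx=2 pred=T actual=N -> ctr[2]=1
Ev 7: PC=2 idx=2 pred=N actual=T -> ctr[2]=2
Ev 8: PC=2 idx=2 pred=T actual=N -> ctr[2]=1
Ev 9: PC=2 idx=2 pred=N actual=N -> ctr[2]=0
Ev 10: PC=2 idx=2 pred=N actual=N -> ctr[2]=0

Answer: T T T T T T N T N N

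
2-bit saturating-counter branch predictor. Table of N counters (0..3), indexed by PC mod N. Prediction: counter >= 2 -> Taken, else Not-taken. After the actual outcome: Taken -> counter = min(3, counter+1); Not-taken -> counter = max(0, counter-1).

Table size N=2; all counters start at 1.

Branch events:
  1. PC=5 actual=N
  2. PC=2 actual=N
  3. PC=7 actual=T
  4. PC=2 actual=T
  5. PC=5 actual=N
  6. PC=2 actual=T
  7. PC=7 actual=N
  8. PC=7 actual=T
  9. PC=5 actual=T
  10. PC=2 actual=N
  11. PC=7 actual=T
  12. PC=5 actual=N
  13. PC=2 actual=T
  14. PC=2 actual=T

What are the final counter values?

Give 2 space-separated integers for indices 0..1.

Answer: 3 2

Derivation:
Ev 1: PC=5 idx=1 pred=N actual=N -> ctr[1]=0
Ev 2: PC=2 idx=0 pred=N actual=N -> ctr[0]=0
Ev 3: PC=7 idx=1 pred=N actual=T -> ctr[1]=1
Ev 4: PC=2 idx=0 pred=N actual=T -> ctr[0]=1
Ev 5: PC=5 idx=1 pred=N actual=N -> ctr[1]=0
Ev 6: PC=2 idx=0 pred=N actual=T -> ctr[0]=2
Ev 7: PC=7 idx=1 pred=N actual=N -> ctr[1]=0
Ev 8: PC=7 idx=1 pred=N actual=T -> ctr[1]=1
Ev 9: PC=5 idx=1 pred=N actual=T -> ctr[1]=2
Ev 10: PC=2 idx=0 pred=T actual=N -> ctr[0]=1
Ev 11: PC=7 idx=1 pred=T actual=T -> ctr[1]=3
Ev 12: PC=5 idx=1 pred=T actual=N -> ctr[1]=2
Ev 13: PC=2 idx=0 pred=N actual=T -> ctr[0]=2
Ev 14: PC=2 idx=0 pred=T actual=T -> ctr[0]=3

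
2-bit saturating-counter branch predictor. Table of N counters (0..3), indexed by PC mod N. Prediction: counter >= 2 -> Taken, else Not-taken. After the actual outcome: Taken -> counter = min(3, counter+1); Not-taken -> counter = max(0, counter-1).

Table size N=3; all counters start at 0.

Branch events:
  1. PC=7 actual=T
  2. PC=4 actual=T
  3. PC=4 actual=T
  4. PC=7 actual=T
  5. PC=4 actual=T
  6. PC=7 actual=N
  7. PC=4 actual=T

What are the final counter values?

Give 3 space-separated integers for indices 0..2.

Ev 1: PC=7 idx=1 pred=N actual=T -> ctr[1]=1
Ev 2: PC=4 idx=1 pred=N actual=T -> ctr[1]=2
Ev 3: PC=4 idx=1 pred=T actual=T -> ctr[1]=3
Ev 4: PC=7 idx=1 pred=T actual=T -> ctr[1]=3
Ev 5: PC=4 idx=1 pred=T actual=T -> ctr[1]=3
Ev 6: PC=7 idx=1 pred=T actual=N -> ctr[1]=2
Ev 7: PC=4 idx=1 pred=T actual=T -> ctr[1]=3

Answer: 0 3 0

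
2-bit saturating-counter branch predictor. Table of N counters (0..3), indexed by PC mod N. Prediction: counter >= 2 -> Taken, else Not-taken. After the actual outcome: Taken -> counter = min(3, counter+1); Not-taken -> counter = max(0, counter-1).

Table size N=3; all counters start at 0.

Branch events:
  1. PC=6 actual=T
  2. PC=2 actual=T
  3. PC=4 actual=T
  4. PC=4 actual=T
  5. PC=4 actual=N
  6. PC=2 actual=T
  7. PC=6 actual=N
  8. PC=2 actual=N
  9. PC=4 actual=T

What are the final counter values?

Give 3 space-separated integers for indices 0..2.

Ev 1: PC=6 idx=0 pred=N actual=T -> ctr[0]=1
Ev 2: PC=2 idx=2 pred=N actual=T -> ctr[2]=1
Ev 3: PC=4 idx=1 pred=N actual=T -> ctr[1]=1
Ev 4: PC=4 idx=1 pred=N actual=T -> ctr[1]=2
Ev 5: PC=4 idx=1 pred=T actual=N -> ctr[1]=1
Ev 6: PC=2 idx=2 pred=N actual=T -> ctr[2]=2
Ev 7: PC=6 idx=0 pred=N actual=N -> ctr[0]=0
Ev 8: PC=2 idx=2 pred=T actual=N -> ctr[2]=1
Ev 9: PC=4 idx=1 pred=N actual=T -> ctr[1]=2

Answer: 0 2 1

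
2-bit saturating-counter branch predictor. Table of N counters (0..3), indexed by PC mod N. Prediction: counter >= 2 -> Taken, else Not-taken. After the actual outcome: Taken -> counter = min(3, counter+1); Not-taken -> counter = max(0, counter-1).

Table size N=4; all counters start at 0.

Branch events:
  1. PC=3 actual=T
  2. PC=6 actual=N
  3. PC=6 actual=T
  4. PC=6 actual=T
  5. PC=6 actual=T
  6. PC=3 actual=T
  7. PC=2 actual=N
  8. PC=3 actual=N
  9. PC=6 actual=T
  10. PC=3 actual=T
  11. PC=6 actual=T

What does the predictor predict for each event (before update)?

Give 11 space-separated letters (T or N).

Answer: N N N N T N T T T N T

Derivation:
Ev 1: PC=3 idx=3 pred=N actual=T -> ctr[3]=1
Ev 2: PC=6 idx=2 pred=N actual=N -> ctr[2]=0
Ev 3: PC=6 idx=2 pred=N actual=T -> ctr[2]=1
Ev 4: PC=6 idx=2 pred=N actual=T -> ctr[2]=2
Ev 5: PC=6 idx=2 pred=T actual=T -> ctr[2]=3
Ev 6: PC=3 idx=3 pred=N actual=T -> ctr[3]=2
Ev 7: PC=2 idx=2 pred=T actual=N -> ctr[2]=2
Ev 8: PC=3 idx=3 pred=T actual=N -> ctr[3]=1
Ev 9: PC=6 idx=2 pred=T actual=T -> ctr[2]=3
Ev 10: PC=3 idx=3 pred=N actual=T -> ctr[3]=2
Ev 11: PC=6 idx=2 pred=T actual=T -> ctr[2]=3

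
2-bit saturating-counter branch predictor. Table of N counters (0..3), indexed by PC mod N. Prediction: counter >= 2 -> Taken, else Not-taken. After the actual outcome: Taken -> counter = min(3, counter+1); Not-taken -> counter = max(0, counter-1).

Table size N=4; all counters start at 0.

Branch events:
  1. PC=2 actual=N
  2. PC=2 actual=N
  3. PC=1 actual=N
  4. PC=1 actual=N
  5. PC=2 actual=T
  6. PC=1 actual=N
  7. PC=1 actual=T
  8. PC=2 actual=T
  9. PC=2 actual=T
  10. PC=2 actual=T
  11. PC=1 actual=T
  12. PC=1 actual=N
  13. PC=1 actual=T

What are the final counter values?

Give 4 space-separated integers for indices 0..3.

Ev 1: PC=2 idx=2 pred=N actual=N -> ctr[2]=0
Ev 2: PC=2 idx=2 pred=N actual=N -> ctr[2]=0
Ev 3: PC=1 idx=1 pred=N actual=N -> ctr[1]=0
Ev 4: PC=1 idx=1 pred=N actual=N -> ctr[1]=0
Ev 5: PC=2 idx=2 pred=N actual=T -> ctr[2]=1
Ev 6: PC=1 idx=1 pred=N actual=N -> ctr[1]=0
Ev 7: PC=1 idx=1 pred=N actual=T -> ctr[1]=1
Ev 8: PC=2 idx=2 pred=N actual=T -> ctr[2]=2
Ev 9: PC=2 idx=2 pred=T actual=T -> ctr[2]=3
Ev 10: PC=2 idx=2 pred=T actual=T -> ctr[2]=3
Ev 11: PC=1 idx=1 pred=N actual=T -> ctr[1]=2
Ev 12: PC=1 idx=1 pred=T actual=N -> ctr[1]=1
Ev 13: PC=1 idx=1 pred=N actual=T -> ctr[1]=2

Answer: 0 2 3 0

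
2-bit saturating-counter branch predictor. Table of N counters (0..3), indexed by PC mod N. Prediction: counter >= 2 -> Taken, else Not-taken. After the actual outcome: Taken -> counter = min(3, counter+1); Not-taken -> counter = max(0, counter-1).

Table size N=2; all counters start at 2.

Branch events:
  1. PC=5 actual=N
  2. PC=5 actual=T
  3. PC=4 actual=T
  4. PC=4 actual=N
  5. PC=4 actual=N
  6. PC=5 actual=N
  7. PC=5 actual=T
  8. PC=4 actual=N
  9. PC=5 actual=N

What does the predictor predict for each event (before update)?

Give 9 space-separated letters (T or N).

Ev 1: PC=5 idx=1 pred=T actual=N -> ctr[1]=1
Ev 2: PC=5 idx=1 pred=N actual=T -> ctr[1]=2
Ev 3: PC=4 idx=0 pred=T actual=T -> ctr[0]=3
Ev 4: PC=4 idx=0 pred=T actual=N -> ctr[0]=2
Ev 5: PC=4 idx=0 pred=T actual=N -> ctr[0]=1
Ev 6: PC=5 idx=1 pred=T actual=N -> ctr[1]=1
Ev 7: PC=5 idx=1 pred=N actual=T -> ctr[1]=2
Ev 8: PC=4 idx=0 pred=N actual=N -> ctr[0]=0
Ev 9: PC=5 idx=1 pred=T actual=N -> ctr[1]=1

Answer: T N T T T T N N T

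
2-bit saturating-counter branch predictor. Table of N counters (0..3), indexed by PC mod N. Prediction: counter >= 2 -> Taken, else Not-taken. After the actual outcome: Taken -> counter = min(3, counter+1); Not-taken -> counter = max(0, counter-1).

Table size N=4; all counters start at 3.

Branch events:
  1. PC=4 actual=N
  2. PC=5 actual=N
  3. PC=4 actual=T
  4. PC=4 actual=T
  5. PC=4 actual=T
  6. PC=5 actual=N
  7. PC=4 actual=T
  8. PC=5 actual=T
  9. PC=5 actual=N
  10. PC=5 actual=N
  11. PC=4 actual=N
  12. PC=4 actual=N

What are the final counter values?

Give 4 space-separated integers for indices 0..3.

Answer: 1 0 3 3

Derivation:
Ev 1: PC=4 idx=0 pred=T actual=N -> ctr[0]=2
Ev 2: PC=5 idx=1 pred=T actual=N -> ctr[1]=2
Ev 3: PC=4 idx=0 pred=T actual=T -> ctr[0]=3
Ev 4: PC=4 idx=0 pred=T actual=T -> ctr[0]=3
Ev 5: PC=4 idx=0 pred=T actual=T -> ctr[0]=3
Ev 6: PC=5 idx=1 pred=T actual=N -> ctr[1]=1
Ev 7: PC=4 idx=0 pred=T actual=T -> ctr[0]=3
Ev 8: PC=5 idx=1 pred=N actual=T -> ctr[1]=2
Ev 9: PC=5 idx=1 pred=T actual=N -> ctr[1]=1
Ev 10: PC=5 idx=1 pred=N actual=N -> ctr[1]=0
Ev 11: PC=4 idx=0 pred=T actual=N -> ctr[0]=2
Ev 12: PC=4 idx=0 pred=T actual=N -> ctr[0]=1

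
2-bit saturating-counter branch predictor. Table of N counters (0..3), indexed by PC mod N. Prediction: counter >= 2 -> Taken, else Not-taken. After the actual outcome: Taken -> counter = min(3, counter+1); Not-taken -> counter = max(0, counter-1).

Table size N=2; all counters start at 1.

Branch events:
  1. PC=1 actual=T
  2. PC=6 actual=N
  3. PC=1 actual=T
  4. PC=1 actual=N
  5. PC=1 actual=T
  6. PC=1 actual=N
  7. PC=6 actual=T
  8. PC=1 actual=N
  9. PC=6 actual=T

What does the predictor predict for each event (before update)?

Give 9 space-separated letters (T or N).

Ev 1: PC=1 idx=1 pred=N actual=T -> ctr[1]=2
Ev 2: PC=6 idx=0 pred=N actual=N -> ctr[0]=0
Ev 3: PC=1 idx=1 pred=T actual=T -> ctr[1]=3
Ev 4: PC=1 idx=1 pred=T actual=N -> ctr[1]=2
Ev 5: PC=1 idx=1 pred=T actual=T -> ctr[1]=3
Ev 6: PC=1 idx=1 pred=T actual=N -> ctr[1]=2
Ev 7: PC=6 idx=0 pred=N actual=T -> ctr[0]=1
Ev 8: PC=1 idx=1 pred=T actual=N -> ctr[1]=1
Ev 9: PC=6 idx=0 pred=N actual=T -> ctr[0]=2

Answer: N N T T T T N T N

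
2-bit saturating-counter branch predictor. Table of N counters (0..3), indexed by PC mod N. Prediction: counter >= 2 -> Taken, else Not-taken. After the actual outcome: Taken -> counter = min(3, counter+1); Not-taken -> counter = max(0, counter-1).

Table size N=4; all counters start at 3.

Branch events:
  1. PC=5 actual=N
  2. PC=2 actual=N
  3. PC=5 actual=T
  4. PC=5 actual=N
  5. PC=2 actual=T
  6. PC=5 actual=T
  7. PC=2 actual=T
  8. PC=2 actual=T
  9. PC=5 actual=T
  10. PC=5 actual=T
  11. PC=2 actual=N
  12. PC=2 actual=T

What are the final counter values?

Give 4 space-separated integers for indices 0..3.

Answer: 3 3 3 3

Derivation:
Ev 1: PC=5 idx=1 pred=T actual=N -> ctr[1]=2
Ev 2: PC=2 idx=2 pred=T actual=N -> ctr[2]=2
Ev 3: PC=5 idx=1 pred=T actual=T -> ctr[1]=3
Ev 4: PC=5 idx=1 pred=T actual=N -> ctr[1]=2
Ev 5: PC=2 idx=2 pred=T actual=T -> ctr[2]=3
Ev 6: PC=5 idx=1 pred=T actual=T -> ctr[1]=3
Ev 7: PC=2 idx=2 pred=T actual=T -> ctr[2]=3
Ev 8: PC=2 idx=2 pred=T actual=T -> ctr[2]=3
Ev 9: PC=5 idx=1 pred=T actual=T -> ctr[1]=3
Ev 10: PC=5 idx=1 pred=T actual=T -> ctr[1]=3
Ev 11: PC=2 idx=2 pred=T actual=N -> ctr[2]=2
Ev 12: PC=2 idx=2 pred=T actual=T -> ctr[2]=3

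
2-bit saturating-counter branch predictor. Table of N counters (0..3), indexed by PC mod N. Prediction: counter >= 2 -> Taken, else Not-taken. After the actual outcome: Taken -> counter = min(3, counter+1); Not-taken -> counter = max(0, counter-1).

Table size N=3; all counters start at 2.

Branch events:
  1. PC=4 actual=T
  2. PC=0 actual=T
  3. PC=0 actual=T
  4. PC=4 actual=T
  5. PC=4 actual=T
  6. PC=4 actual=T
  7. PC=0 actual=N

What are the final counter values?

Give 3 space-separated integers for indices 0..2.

Ev 1: PC=4 idx=1 pred=T actual=T -> ctr[1]=3
Ev 2: PC=0 idx=0 pred=T actual=T -> ctr[0]=3
Ev 3: PC=0 idx=0 pred=T actual=T -> ctr[0]=3
Ev 4: PC=4 idx=1 pred=T actual=T -> ctr[1]=3
Ev 5: PC=4 idx=1 pred=T actual=T -> ctr[1]=3
Ev 6: PC=4 idx=1 pred=T actual=T -> ctr[1]=3
Ev 7: PC=0 idx=0 pred=T actual=N -> ctr[0]=2

Answer: 2 3 2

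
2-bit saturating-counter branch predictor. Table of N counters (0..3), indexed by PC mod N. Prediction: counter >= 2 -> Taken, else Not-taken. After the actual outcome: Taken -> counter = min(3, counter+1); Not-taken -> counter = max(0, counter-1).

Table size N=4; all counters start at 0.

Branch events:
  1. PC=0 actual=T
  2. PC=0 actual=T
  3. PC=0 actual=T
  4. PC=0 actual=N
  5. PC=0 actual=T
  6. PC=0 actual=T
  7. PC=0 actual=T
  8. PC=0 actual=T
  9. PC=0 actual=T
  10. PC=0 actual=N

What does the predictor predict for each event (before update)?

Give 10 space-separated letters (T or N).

Ev 1: PC=0 idx=0 pred=N actual=T -> ctr[0]=1
Ev 2: PC=0 idx=0 pred=N actual=T -> ctr[0]=2
Ev 3: PC=0 idx=0 pred=T actual=T -> ctr[0]=3
Ev 4: PC=0 idx=0 pred=T actual=N -> ctr[0]=2
Ev 5: PC=0 idx=0 pred=T actual=T -> ctr[0]=3
Ev 6: PC=0 idx=0 pred=T actual=T -> ctr[0]=3
Ev 7: PC=0 idx=0 pred=T actual=T -> ctr[0]=3
Ev 8: PC=0 idx=0 pred=T actual=T -> ctr[0]=3
Ev 9: PC=0 idx=0 pred=T actual=T -> ctr[0]=3
Ev 10: PC=0 idx=0 pred=T actual=N -> ctr[0]=2

Answer: N N T T T T T T T T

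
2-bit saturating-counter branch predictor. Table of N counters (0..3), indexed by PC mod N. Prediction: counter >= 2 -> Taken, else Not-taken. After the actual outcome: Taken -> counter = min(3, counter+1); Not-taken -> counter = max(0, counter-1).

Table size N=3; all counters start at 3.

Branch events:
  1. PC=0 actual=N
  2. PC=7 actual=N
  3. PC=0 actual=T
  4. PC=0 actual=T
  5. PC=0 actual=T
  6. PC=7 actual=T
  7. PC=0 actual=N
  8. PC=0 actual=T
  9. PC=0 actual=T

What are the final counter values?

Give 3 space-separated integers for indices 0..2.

Answer: 3 3 3

Derivation:
Ev 1: PC=0 idx=0 pred=T actual=N -> ctr[0]=2
Ev 2: PC=7 idx=1 pred=T actual=N -> ctr[1]=2
Ev 3: PC=0 idx=0 pred=T actual=T -> ctr[0]=3
Ev 4: PC=0 idx=0 pred=T actual=T -> ctr[0]=3
Ev 5: PC=0 idx=0 pred=T actual=T -> ctr[0]=3
Ev 6: PC=7 idx=1 pred=T actual=T -> ctr[1]=3
Ev 7: PC=0 idx=0 pred=T actual=N -> ctr[0]=2
Ev 8: PC=0 idx=0 pred=T actual=T -> ctr[0]=3
Ev 9: PC=0 idx=0 pred=T actual=T -> ctr[0]=3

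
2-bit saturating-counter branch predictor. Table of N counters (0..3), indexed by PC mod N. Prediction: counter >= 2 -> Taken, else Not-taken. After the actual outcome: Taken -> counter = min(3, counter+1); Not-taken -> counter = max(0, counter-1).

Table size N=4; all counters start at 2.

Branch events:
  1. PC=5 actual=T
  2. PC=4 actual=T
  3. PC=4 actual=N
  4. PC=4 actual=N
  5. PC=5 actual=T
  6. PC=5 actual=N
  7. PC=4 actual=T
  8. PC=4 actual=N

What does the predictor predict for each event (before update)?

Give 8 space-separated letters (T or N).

Ev 1: PC=5 idx=1 pred=T actual=T -> ctr[1]=3
Ev 2: PC=4 idx=0 pred=T actual=T -> ctr[0]=3
Ev 3: PC=4 idx=0 pred=T actual=N -> ctr[0]=2
Ev 4: PC=4 idx=0 pred=T actual=N -> ctr[0]=1
Ev 5: PC=5 idx=1 pred=T actual=T -> ctr[1]=3
Ev 6: PC=5 idx=1 pred=T actual=N -> ctr[1]=2
Ev 7: PC=4 idx=0 pred=N actual=T -> ctr[0]=2
Ev 8: PC=4 idx=0 pred=T actual=N -> ctr[0]=1

Answer: T T T T T T N T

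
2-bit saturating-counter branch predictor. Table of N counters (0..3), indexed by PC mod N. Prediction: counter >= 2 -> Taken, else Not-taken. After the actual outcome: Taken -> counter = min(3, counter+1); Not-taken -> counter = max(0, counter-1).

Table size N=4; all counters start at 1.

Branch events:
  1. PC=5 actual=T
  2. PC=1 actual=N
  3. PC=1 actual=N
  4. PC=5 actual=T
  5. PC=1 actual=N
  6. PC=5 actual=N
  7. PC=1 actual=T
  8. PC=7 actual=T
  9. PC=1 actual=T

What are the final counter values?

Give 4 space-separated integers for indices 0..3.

Answer: 1 2 1 2

Derivation:
Ev 1: PC=5 idx=1 pred=N actual=T -> ctr[1]=2
Ev 2: PC=1 idx=1 pred=T actual=N -> ctr[1]=1
Ev 3: PC=1 idx=1 pred=N actual=N -> ctr[1]=0
Ev 4: PC=5 idx=1 pred=N actual=T -> ctr[1]=1
Ev 5: PC=1 idx=1 pred=N actual=N -> ctr[1]=0
Ev 6: PC=5 idx=1 pred=N actual=N -> ctr[1]=0
Ev 7: PC=1 idx=1 pred=N actual=T -> ctr[1]=1
Ev 8: PC=7 idx=3 pred=N actual=T -> ctr[3]=2
Ev 9: PC=1 idx=1 pred=N actual=T -> ctr[1]=2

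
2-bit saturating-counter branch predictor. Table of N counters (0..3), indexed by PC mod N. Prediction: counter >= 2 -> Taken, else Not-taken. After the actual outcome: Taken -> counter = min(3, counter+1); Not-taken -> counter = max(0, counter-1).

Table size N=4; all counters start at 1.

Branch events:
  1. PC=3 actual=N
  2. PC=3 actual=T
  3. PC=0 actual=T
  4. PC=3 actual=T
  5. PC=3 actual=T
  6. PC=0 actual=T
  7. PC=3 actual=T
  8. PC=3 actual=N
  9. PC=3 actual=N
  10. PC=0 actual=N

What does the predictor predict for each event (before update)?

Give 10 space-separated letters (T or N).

Ev 1: PC=3 idx=3 pred=N actual=N -> ctr[3]=0
Ev 2: PC=3 idx=3 pred=N actual=T -> ctr[3]=1
Ev 3: PC=0 idx=0 pred=N actual=T -> ctr[0]=2
Ev 4: PC=3 idx=3 pred=N actual=T -> ctr[3]=2
Ev 5: PC=3 idx=3 pred=T actual=T -> ctr[3]=3
Ev 6: PC=0 idx=0 pred=T actual=T -> ctr[0]=3
Ev 7: PC=3 idx=3 pred=T actual=T -> ctr[3]=3
Ev 8: PC=3 idx=3 pred=T actual=N -> ctr[3]=2
Ev 9: PC=3 idx=3 pred=T actual=N -> ctr[3]=1
Ev 10: PC=0 idx=0 pred=T actual=N -> ctr[0]=2

Answer: N N N N T T T T T T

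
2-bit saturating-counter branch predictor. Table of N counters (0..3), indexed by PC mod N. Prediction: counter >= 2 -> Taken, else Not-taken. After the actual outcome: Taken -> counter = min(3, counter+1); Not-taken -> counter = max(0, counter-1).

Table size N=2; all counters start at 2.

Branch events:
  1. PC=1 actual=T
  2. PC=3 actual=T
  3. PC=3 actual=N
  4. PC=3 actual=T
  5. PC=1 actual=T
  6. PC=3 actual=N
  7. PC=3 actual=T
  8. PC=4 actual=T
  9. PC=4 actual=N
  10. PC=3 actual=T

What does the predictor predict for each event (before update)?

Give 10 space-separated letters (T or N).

Ev 1: PC=1 idx=1 pred=T actual=T -> ctr[1]=3
Ev 2: PC=3 idx=1 pred=T actual=T -> ctr[1]=3
Ev 3: PC=3 idx=1 pred=T actual=N -> ctr[1]=2
Ev 4: PC=3 idx=1 pred=T actual=T -> ctr[1]=3
Ev 5: PC=1 idx=1 pred=T actual=T -> ctr[1]=3
Ev 6: PC=3 idx=1 pred=T actual=N -> ctr[1]=2
Ev 7: PC=3 idx=1 pred=T actual=T -> ctr[1]=3
Ev 8: PC=4 idx=0 pred=T actual=T -> ctr[0]=3
Ev 9: PC=4 idx=0 pred=T actual=N -> ctr[0]=2
Ev 10: PC=3 idx=1 pred=T actual=T -> ctr[1]=3

Answer: T T T T T T T T T T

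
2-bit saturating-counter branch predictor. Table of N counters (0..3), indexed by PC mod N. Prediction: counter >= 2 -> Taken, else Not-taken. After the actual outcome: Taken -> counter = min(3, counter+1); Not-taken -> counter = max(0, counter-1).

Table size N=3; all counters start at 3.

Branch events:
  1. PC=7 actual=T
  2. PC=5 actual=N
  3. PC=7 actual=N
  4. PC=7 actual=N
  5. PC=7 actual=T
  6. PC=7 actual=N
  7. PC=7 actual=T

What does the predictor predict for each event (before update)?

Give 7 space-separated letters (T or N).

Ev 1: PC=7 idx=1 pred=T actual=T -> ctr[1]=3
Ev 2: PC=5 idx=2 pred=T actual=N -> ctr[2]=2
Ev 3: PC=7 idx=1 pred=T actual=N -> ctr[1]=2
Ev 4: PC=7 idx=1 pred=T actual=N -> ctr[1]=1
Ev 5: PC=7 idx=1 pred=N actual=T -> ctr[1]=2
Ev 6: PC=7 idx=1 pred=T actual=N -> ctr[1]=1
Ev 7: PC=7 idx=1 pred=N actual=T -> ctr[1]=2

Answer: T T T T N T N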